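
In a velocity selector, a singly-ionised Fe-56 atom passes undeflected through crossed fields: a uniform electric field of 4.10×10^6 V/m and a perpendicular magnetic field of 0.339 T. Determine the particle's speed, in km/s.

For zero net force, qE = qvB, so v = E/B.
v = (4.10×10^6) / (0.339) = 1.21×10^7 m/s.

v ≈ 12100 km/s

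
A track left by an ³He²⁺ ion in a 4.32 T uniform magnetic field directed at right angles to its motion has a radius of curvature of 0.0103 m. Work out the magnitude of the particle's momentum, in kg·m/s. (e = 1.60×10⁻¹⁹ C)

p ≈ 1.42×10^-20 kg·m/s

Since qvB = mv²/r, the momentum p = mv = qBr.
p = (2×1.60×10^-19)(4.32)(0.0103) = 1.42×10^-20 kg·m/s.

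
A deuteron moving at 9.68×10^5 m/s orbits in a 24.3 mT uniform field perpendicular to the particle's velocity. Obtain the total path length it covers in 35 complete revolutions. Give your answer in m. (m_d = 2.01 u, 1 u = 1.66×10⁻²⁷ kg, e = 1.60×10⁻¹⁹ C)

L ≈ 183 m

r = mv/(qB) = 0.831 m, so one revolution covers 2πr = 5.22 m.
In 35 revolutions: L = 35·2πr = 183 m.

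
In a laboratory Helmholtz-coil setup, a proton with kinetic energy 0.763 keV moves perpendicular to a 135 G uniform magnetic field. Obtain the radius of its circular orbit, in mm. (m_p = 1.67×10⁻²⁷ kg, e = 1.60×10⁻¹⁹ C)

r ≈ 296 mm

Convert the energy: K = 0.763 keV = 1.22×10^-16 J.
v = √(2K/m) = √(2·1.22×10^-16/1.67×10^-27) = 3.82×10^5 m/s.
r = mv/(qB) = (1.67×10^-27)(3.82×10^5) / [(1×1.60×10^-19)(0.0135)] = 0.296 m.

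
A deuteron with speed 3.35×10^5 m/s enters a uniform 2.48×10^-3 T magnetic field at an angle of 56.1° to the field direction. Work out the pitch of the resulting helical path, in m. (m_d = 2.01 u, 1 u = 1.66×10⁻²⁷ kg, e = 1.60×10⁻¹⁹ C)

pitch ≈ 9.87 m

The velocity component along B is v∥ = v cos56.1° = 1.87×10^5 m/s.
The cyclotron period T = 2πm/(qB) = 5.28×10^-5 s is set by m, q, B alone.
Pitch = v∥·T = (1.87×10^5)(5.28×10^-5) = 9.87 m.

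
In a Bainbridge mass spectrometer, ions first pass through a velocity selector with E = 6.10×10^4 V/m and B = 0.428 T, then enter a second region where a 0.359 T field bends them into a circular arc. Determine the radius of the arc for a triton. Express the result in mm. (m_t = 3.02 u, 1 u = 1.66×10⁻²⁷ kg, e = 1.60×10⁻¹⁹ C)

The selector passes v = E/B = 6.10×10^4/0.428 = 1.43×10^5 m/s.
In the deflection region, r = mv/(qB₂) = (5.01×10^-27)(1.43×10^5) / [(1×1.60×10^-19)(0.359)] = 0.0124 m.

r ≈ 12.4 mm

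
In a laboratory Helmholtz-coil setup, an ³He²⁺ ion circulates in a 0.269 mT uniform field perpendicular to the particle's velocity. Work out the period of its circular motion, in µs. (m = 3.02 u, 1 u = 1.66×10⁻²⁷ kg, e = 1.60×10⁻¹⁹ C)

T ≈ 366 µs

The cyclotron period is independent of speed: T = 2πm/(qB).
T = 2π(5.01×10^-27) / [(2×1.60×10^-19)(2.69×10^-4)] = 3.66×10^-4 s.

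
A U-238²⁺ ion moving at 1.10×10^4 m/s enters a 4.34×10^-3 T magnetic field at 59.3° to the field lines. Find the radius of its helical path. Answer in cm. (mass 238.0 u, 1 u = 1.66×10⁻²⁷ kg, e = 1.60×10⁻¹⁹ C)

Only the perpendicular component v⊥ = v sin59.3° = 9460 m/s is bent by the field.
r = m v⊥ /(qB) = (3.95×10^-25)(9460) / [(2×1.60×10^-19)(4.34×10^-3)] = 2.69 m.

r ≈ 269 cm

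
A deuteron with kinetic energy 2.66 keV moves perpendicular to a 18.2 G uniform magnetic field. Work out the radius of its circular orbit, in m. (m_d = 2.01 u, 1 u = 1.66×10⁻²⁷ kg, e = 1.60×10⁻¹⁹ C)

r ≈ 5.79 m

Convert the energy: K = 2.66 keV = 4.26×10^-16 J.
v = √(2K/m) = √(2·4.26×10^-16/3.34×10^-27) = 5.05×10^5 m/s.
r = mv/(qB) = (3.34×10^-27)(5.05×10^5) / [(1×1.60×10^-19)(1.82×10^-3)] = 5.79 m.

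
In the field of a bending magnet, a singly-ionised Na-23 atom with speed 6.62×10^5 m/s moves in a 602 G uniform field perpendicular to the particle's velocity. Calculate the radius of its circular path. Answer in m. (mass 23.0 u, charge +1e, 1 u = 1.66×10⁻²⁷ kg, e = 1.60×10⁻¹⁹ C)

r ≈ 2.62 m

The magnetic force provides the centripetal force: qvB = mv²/r, so r = mv/(qB).
r = (3.82×10^-26 kg)(6.62×10^5 m/s) / [(1×1.60×10^-19 C)(0.0602 T)] = 2.62 m.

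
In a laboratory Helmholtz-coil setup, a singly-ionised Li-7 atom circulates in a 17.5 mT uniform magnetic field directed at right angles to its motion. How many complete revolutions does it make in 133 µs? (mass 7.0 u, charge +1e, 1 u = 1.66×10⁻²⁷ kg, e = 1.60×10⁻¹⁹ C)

T = 2πm/(qB) = 2π(1.162×10^-26) / [(1×1.60×10^-19)(0.0175)] = 2.6075×10^-5 s.
N = t/T = 1.33×10^-4 / 2.6075×10^-5 ≈ 5.10, so 5 complete revolutions.

N = 5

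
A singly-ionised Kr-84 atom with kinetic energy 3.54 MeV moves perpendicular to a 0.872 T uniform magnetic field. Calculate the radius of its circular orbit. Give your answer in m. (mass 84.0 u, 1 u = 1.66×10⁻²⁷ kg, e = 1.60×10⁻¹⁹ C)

Convert the energy: K = 3.54 MeV = 5.66×10^-13 J.
v = √(2K/m) = √(2·5.66×10^-13/1.39×10^-25) = 2.85×10^6 m/s.
r = mv/(qB) = (1.39×10^-25)(2.85×10^6) / [(1×1.60×10^-19)(0.872)] = 2.85 m.

r ≈ 2.85 m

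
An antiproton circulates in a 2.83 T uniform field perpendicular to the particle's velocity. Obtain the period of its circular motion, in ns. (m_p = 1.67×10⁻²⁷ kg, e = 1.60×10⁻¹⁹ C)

The cyclotron period is independent of speed: T = 2πm/(qB).
T = 2π(1.67×10^-27) / [(1×1.60×10^-19)(2.83)] = 2.32×10^-8 s.

T ≈ 23.2 ns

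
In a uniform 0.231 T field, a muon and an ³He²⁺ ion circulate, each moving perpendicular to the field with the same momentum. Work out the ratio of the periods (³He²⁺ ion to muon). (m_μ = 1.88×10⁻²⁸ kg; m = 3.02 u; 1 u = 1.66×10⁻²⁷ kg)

ratio ≈ 13.3

T = 2πm/(qB) is independent of speed, so T₂/T₁ = (m₂/q₂)/(m₁/q₁).
T_{³He²⁺ ion}/T_{muon} = (5.01×10^-27/2e) / (1.88×10^-28/1e) = 13.3.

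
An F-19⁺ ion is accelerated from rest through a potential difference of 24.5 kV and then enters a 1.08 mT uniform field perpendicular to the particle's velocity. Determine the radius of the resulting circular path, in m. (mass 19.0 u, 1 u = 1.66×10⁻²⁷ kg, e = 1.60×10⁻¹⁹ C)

r ≈ 91.0 m

The kinetic energy gained is K = qV = (1×1.60×10^-19)(2.45×10^4) = 3.92×10^-15 J.
v = √(2K/m) = 4.99×10^5 m/s.
r = mv/(qB) = (3.15×10^-26)(4.99×10^5) / [(1×1.60×10^-19)(1.08×10^-3)] = 91.0 m.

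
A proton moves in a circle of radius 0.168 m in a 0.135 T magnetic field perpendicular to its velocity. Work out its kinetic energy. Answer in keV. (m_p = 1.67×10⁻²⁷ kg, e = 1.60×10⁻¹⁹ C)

v = qBr/m = (1×1.60×10^-19)(0.135)(0.168) / (1.67×10^-27) = 2.17×10^6 m/s.
K = ½mv² = 0.5·(1.67×10^-27)·(2.17×10^6)² = 3.94×10^-15 J = 24.6 keV.

K ≈ 24.6 keV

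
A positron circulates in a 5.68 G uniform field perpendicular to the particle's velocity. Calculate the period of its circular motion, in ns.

T ≈ 63.0 ns

The cyclotron period is independent of speed: T = 2πm/(qB).
T = 2π(9.11×10^-31) / [(1×1.60×10^-19)(5.68×10^-4)] = 6.30×10^-8 s.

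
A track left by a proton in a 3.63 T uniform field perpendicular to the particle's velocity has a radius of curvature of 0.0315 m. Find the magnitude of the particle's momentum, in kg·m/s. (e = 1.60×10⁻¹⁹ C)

Since qvB = mv²/r, the momentum p = mv = qBr.
p = (1×1.60×10^-19)(3.63)(0.0315) = 1.83×10^-20 kg·m/s.

p ≈ 1.83×10^-20 kg·m/s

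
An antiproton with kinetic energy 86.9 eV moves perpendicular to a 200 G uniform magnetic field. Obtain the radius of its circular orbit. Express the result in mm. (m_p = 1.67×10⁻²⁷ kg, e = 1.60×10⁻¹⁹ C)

Convert the energy: K = 86.9 eV = 1.39×10^-17 J.
v = √(2K/m) = √(2·1.39×10^-17/1.67×10^-27) = 1.29×10^5 m/s.
r = mv/(qB) = (1.67×10^-27)(1.29×10^5) / [(1×1.60×10^-19)(0.0200)] = 0.0673 m.

r ≈ 67.3 mm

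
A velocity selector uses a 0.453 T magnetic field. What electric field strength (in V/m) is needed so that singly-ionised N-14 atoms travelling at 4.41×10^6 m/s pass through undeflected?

qE = qvB ⇒ E = vB = (4.41×10^6)(0.453) = 2.00×10^6 V/m.

E ≈ 2.00×10^6 V/m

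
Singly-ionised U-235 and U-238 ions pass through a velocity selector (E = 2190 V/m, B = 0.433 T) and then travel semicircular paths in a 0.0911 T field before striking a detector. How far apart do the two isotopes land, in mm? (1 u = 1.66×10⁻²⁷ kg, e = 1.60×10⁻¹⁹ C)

Both emerge at v = E/B₁ = 5060 m/s.
r = mv/(qB₂), so r₁ = 0.13536 m and r₂ = 0.13709 m, giving Δr = 1.73×10^-3 m.
After a semicircle each ion lands a diameter 2r from the entry slit, so the separation is 2Δr = 3.46×10^-3 m.

Δd ≈ 3.46 mm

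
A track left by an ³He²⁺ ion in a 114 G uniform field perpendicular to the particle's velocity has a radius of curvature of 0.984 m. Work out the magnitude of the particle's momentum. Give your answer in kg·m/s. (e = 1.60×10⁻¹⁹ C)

Since qvB = mv²/r, the momentum p = mv = qBr.
p = (2×1.60×10^-19)(0.0114)(0.984) = 3.59×10^-21 kg·m/s.

p ≈ 3.59×10^-21 kg·m/s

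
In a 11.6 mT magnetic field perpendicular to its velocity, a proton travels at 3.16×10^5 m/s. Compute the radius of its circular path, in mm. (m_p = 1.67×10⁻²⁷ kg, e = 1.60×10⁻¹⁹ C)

r ≈ 284 mm

The magnetic force provides the centripetal force: qvB = mv²/r, so r = mv/(qB).
r = (1.67×10^-27 kg)(3.16×10^5 m/s) / [(1×1.60×10^-19 C)(0.0116 T)] = 0.284 m.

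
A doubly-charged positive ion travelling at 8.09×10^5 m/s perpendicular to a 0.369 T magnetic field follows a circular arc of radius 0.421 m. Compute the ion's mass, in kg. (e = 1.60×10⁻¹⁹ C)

qvB = mv²/r ⇒ m = qBr/v.
m = (2×1.60×10^-19)(0.369)(0.421) / (8.09×10^5) = 6.14×10^-26 kg.

m ≈ 6.14×10^-26 kg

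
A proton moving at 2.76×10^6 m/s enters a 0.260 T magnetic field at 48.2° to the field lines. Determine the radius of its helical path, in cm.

Only the perpendicular component v⊥ = v sin48.2° = 2.06×10^6 m/s is bent by the field.
r = m v⊥ /(qB) = (1.67×10^-27)(2.06×10^6) / [(1×1.60×10^-19)(0.260)] = 0.0826 m.

r ≈ 8.26 cm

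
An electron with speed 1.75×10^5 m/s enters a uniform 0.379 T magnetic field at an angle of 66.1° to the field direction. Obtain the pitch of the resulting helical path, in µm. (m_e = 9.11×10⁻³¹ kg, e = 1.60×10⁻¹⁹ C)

The velocity component along B is v∥ = v cos66.1° = 7.09×10^4 m/s.
The cyclotron period T = 2πm/(qB) = 9.44×10^-11 s is set by m, q, B alone.
Pitch = v∥·T = (7.09×10^4)(9.44×10^-11) = 6.69×10^-6 m.

pitch ≈ 6.69 µm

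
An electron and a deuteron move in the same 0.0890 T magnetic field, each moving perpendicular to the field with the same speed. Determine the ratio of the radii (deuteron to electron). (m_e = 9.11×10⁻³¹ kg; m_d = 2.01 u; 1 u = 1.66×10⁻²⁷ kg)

r = mv/(qB) ⇒ at equal v, r ∝ m/q.
r_{deuteron}/r_{electron} = 3660.

ratio ≈ 3660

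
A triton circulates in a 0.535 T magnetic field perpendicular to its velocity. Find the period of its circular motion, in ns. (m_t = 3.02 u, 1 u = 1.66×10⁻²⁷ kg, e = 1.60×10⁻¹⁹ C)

T ≈ 368 ns

The cyclotron period is independent of speed: T = 2πm/(qB).
T = 2π(5.01×10^-27) / [(1×1.60×10^-19)(0.535)] = 3.68×10^-7 s.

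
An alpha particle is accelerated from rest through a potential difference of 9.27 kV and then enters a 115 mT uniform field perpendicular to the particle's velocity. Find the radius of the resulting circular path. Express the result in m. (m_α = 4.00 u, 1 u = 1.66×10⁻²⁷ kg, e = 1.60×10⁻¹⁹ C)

r ≈ 0.171 m

The kinetic energy gained is K = qV = (2×1.60×10^-19)(9270) = 2.97×10^-15 J.
v = √(2K/m) = 9.45×10^5 m/s.
r = mv/(qB) = (6.64×10^-27)(9.45×10^5) / [(2×1.60×10^-19)(0.115)] = 0.171 m.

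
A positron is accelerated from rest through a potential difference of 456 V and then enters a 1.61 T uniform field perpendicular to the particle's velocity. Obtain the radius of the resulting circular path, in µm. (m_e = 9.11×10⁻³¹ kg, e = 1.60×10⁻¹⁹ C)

The kinetic energy gained is K = qV = (1×1.60×10^-19)(456) = 7.30×10^-17 J.
v = √(2K/m) = 1.27×10^7 m/s.
r = mv/(qB) = (9.11×10^-31)(1.27×10^7) / [(1×1.60×10^-19)(1.61)] = 4.48×10^-5 m.

r ≈ 44.8 µm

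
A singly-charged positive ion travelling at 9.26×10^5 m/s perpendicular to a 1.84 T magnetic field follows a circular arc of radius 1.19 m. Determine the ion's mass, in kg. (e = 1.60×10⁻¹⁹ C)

qvB = mv²/r ⇒ m = qBr/v.
m = (1×1.60×10^-19)(1.84)(1.19) / (9.26×10^5) = 3.78×10^-25 kg.

m ≈ 3.78×10^-25 kg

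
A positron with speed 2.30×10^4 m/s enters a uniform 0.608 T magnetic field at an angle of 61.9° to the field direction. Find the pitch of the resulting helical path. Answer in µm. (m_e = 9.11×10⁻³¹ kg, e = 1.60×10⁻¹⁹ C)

The velocity component along B is v∥ = v cos61.9° = 1.08×10^4 m/s.
The cyclotron period T = 2πm/(qB) = 5.88×10^-11 s is set by m, q, B alone.
Pitch = v∥·T = (1.08×10^4)(5.88×10^-11) = 6.37×10^-7 m.

pitch ≈ 0.637 µm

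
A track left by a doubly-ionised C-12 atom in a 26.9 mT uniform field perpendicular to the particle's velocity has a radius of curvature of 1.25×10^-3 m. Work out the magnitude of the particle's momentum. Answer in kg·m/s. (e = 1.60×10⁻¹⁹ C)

Since qvB = mv²/r, the momentum p = mv = qBr.
p = (2×1.60×10^-19)(0.0269)(1.25×10^-3) = 1.08×10^-23 kg·m/s.

p ≈ 1.08×10^-23 kg·m/s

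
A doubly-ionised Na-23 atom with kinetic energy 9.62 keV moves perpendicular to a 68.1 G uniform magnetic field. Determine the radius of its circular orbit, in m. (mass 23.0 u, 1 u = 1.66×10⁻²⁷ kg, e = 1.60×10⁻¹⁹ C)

Convert the energy: K = 9.62 keV = 1.54×10^-15 J.
v = √(2K/m) = √(2·1.54×10^-15/3.82×10^-26) = 2.84×10^5 m/s.
r = mv/(qB) = (3.82×10^-26)(2.84×10^5) / [(2×1.60×10^-19)(6.81×10^-3)] = 4.97 m.

r ≈ 4.97 m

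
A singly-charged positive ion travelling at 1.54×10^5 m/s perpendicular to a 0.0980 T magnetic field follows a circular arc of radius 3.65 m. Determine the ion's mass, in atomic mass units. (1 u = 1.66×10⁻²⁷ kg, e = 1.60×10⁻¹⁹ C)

m ≈ 224 u

qvB = mv²/r ⇒ m = qBr/v.
m = (1×1.60×10^-19)(0.0980)(3.65) / (1.54×10^5) = 3.72×10^-25 kg = 224 u.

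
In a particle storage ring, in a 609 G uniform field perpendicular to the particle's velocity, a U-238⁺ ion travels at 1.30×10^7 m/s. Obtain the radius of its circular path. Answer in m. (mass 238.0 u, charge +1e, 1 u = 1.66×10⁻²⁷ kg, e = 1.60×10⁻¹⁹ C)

r ≈ 527 m

The magnetic force provides the centripetal force: qvB = mv²/r, so r = mv/(qB).
r = (3.95×10^-25 kg)(1.30×10^7 m/s) / [(1×1.60×10^-19 C)(0.0609 T)] = 527 m.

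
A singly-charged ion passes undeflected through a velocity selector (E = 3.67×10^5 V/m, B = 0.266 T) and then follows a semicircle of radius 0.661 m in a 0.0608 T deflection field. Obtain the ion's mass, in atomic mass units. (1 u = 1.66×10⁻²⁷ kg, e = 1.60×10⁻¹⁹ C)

v = E/B₁ = 1.38×10^6 m/s.
From r = mv/(qB₂), m = qB₂r/v = (1×1.60×10^-19)(0.0608)(0.661) / (1.38×10^6) = 4.66×10^-27 kg.
In atomic mass units: m = 4.66×10^-27 / 1.66×10^-27 = 2.81 u.

m ≈ 2.81 u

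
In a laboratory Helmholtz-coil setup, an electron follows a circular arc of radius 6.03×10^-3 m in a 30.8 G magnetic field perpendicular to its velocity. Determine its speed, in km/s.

v ≈ 3260 km/s

From qvB = mv²/r, v = qBr/m.
v = (1×1.60×10^-19)(3.08×10^-3)(6.03×10^-3) / (9.11×10^-31) = 3.26×10^6 m/s.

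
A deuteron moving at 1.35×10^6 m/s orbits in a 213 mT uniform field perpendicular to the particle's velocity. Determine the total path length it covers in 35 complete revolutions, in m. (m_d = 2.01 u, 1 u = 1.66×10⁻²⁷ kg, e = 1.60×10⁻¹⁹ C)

L ≈ 29.1 m

r = mv/(qB) = 0.132 m, so one revolution covers 2πr = 0.830 m.
In 35 revolutions: L = 35·2πr = 29.1 m.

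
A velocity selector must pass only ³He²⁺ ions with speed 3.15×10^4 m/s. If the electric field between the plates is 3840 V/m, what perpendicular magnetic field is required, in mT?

B ≈ 122 mT

qE = qvB ⇒ B = E/v = (3840) / (3.15×10^4) = 0.122 T.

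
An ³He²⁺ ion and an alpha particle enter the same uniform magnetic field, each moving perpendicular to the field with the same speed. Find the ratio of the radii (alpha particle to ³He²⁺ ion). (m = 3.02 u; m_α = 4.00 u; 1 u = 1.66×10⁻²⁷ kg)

r = mv/(qB) ⇒ at equal v, r ∝ m/q.
r_{alpha particle}/r_{³He²⁺ ion} = 1.32.

ratio ≈ 1.32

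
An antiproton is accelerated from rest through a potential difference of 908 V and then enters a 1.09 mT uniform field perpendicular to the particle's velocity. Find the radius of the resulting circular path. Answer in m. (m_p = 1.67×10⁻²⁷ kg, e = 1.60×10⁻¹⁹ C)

The kinetic energy gained is K = qV = (1×1.60×10^-19)(908) = 1.45×10^-16 J.
v = √(2K/m) = 4.17×10^5 m/s.
r = mv/(qB) = (1.67×10^-27)(4.17×10^5) / [(1×1.60×10^-19)(1.09×10^-3)] = 3.99 m.

r ≈ 3.99 m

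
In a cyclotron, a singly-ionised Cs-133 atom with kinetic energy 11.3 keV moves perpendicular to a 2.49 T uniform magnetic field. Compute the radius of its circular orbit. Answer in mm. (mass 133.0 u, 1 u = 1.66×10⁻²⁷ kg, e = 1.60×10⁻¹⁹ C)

r ≈ 70.9 mm

Convert the energy: K = 11.3 keV = 1.81×10^-15 J.
v = √(2K/m) = √(2·1.81×10^-15/2.21×10^-25) = 1.28×10^5 m/s.
r = mv/(qB) = (2.21×10^-25)(1.28×10^5) / [(1×1.60×10^-19)(2.49)] = 0.0709 m.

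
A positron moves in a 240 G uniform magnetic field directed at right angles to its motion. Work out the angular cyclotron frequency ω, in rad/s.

ω = qB/m = (1×1.60×10^-19)(0.0240) / (9.11×10^-31) = 4.22×10^9 rad/s.

ω ≈ 4.22×10^9 rad/s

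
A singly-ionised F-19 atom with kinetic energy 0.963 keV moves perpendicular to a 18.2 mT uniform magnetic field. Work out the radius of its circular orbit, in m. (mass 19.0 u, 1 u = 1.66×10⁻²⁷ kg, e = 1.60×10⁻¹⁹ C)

Convert the energy: K = 0.963 keV = 1.54×10^-16 J.
v = √(2K/m) = √(2·1.54×10^-16/3.15×10^-26) = 9.88×10^4 m/s.
r = mv/(qB) = (3.15×10^-26)(9.88×10^4) / [(1×1.60×10^-19)(0.0182)] = 1.07 m.

r ≈ 1.07 m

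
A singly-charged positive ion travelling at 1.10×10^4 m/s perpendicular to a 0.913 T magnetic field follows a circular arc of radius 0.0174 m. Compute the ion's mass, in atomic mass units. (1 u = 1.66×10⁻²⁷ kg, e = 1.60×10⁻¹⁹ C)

qvB = mv²/r ⇒ m = qBr/v.
m = (1×1.60×10^-19)(0.913)(0.0174) / (1.10×10^4) = 2.31×10^-25 kg = 139 u.

m ≈ 139 u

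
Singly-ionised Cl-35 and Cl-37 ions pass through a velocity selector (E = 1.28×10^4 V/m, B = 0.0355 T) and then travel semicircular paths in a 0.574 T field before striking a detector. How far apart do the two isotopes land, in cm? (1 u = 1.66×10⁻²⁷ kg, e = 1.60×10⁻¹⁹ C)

Both emerge at v = E/B₁ = 3.61×10^5 m/s.
r = mv/(qB₂), so r₁ = 0.2281 m and r₂ = 0.2411 m, giving Δr = 0.0130 m.
After a semicircle each ion lands a diameter 2r from the entry slit, so the separation is 2Δr = 0.0261 m.

Δd ≈ 2.61 cm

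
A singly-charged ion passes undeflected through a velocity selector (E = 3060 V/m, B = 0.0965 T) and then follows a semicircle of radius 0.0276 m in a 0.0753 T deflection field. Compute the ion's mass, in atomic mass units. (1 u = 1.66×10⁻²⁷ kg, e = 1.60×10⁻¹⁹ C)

v = E/B₁ = 3.17×10^4 m/s.
From r = mv/(qB₂), m = qB₂r/v = (1×1.60×10^-19)(0.0753)(0.0276) / (3.17×10^4) = 1.05×10^-26 kg.
In atomic mass units: m = 1.05×10^-26 / 1.66×10^-27 = 6.32 u.

m ≈ 6.32 u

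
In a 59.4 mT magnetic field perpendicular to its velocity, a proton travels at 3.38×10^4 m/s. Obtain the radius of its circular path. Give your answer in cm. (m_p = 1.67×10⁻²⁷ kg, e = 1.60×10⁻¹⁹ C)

The magnetic force provides the centripetal force: qvB = mv²/r, so r = mv/(qB).
r = (1.67×10^-27 kg)(3.38×10^4 m/s) / [(1×1.60×10^-19 C)(0.0594 T)] = 5.94×10^-3 m.

r ≈ 0.594 cm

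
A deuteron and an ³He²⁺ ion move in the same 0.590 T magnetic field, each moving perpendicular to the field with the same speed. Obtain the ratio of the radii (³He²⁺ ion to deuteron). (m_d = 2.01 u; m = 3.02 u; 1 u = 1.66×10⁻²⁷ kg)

ratio ≈ 0.751

r = mv/(qB) ⇒ at equal v, r ∝ m/q.
r_{³He²⁺ ion}/r_{deuteron} = 0.751.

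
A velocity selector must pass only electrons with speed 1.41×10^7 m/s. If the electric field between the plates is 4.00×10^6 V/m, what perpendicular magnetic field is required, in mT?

qE = qvB ⇒ B = E/v = (4.00×10^6) / (1.41×10^7) = 0.284 T.

B ≈ 284 mT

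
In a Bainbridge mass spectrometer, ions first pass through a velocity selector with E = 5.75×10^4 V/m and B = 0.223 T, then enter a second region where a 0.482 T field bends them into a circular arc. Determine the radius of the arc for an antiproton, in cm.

The selector passes v = E/B = 5.75×10^4/0.223 = 2.58×10^5 m/s.
In the deflection region, r = mv/(qB₂) = (1.67×10^-27)(2.58×10^5) / [(1×1.60×10^-19)(0.482)] = 5.58×10^-3 m.

r ≈ 0.558 cm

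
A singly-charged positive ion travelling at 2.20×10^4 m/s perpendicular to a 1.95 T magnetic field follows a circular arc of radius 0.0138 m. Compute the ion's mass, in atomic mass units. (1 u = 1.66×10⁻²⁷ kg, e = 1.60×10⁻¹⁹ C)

qvB = mv²/r ⇒ m = qBr/v.
m = (1×1.60×10^-19)(1.95)(0.0138) / (2.20×10^4) = 1.96×10^-25 kg = 118 u.

m ≈ 118 u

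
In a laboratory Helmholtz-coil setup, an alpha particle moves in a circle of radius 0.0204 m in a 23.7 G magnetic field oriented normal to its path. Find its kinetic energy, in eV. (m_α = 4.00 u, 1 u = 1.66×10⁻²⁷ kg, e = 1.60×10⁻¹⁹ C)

K ≈ 0.113 eV

v = qBr/m = (2×1.60×10^-19)(2.37×10^-3)(0.0204) / (6.64×10^-27) = 2330 m/s.
K = ½mv² = 0.5·(6.64×10^-27)·(2330)² = 1.80×10^-20 J = 0.113 eV.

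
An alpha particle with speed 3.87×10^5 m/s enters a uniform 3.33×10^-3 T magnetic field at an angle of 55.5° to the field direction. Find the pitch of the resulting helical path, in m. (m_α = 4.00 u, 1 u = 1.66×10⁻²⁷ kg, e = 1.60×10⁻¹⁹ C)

pitch ≈ 8.58 m

The velocity component along B is v∥ = v cos55.5° = 2.19×10^5 m/s.
The cyclotron period T = 2πm/(qB) = 3.92×10^-5 s is set by m, q, B alone.
Pitch = v∥·T = (2.19×10^5)(3.92×10^-5) = 8.58 m.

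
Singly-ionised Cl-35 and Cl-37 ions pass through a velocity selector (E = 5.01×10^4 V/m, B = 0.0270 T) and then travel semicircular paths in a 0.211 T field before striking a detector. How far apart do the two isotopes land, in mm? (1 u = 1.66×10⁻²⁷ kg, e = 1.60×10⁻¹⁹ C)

Both emerge at v = E/B₁ = 1.86×10^6 m/s.
r = mv/(qB₂), so r₁ = 3.193 m and r₂ = 3.376 m, giving Δr = 0.182 m.
After a semicircle each ion lands a diameter 2r from the entry slit, so the separation is 2Δr = 0.365 m.

Δd ≈ 365 mm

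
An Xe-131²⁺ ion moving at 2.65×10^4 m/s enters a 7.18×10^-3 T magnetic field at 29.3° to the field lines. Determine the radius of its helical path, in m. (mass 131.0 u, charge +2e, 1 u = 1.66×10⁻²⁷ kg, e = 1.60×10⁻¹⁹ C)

Only the perpendicular component v⊥ = v sin29.3° = 1.30×10^4 m/s is bent by the field.
r = m v⊥ /(qB) = (2.17×10^-25)(1.30×10^4) / [(2×1.60×10^-19)(7.18×10^-3)] = 1.23 m.

r ≈ 1.23 m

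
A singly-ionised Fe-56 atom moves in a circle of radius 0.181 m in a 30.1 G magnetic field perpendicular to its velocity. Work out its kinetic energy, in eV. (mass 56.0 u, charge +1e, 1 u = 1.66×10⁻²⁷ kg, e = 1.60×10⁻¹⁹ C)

v = qBr/m = (1×1.60×10^-19)(3.01×10^-3)(0.181) / (9.30×10^-26) = 938 m/s.
K = ½mv² = 0.5·(9.30×10^-26)·(938)² = 4.09×10^-20 J = 0.255 eV.

K ≈ 0.255 eV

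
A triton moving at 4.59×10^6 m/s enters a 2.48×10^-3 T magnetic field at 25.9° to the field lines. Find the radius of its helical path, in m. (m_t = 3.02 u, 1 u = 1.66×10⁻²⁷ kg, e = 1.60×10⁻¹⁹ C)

r ≈ 25.3 m

Only the perpendicular component v⊥ = v sin25.9° = 2.00×10^6 m/s is bent by the field.
r = m v⊥ /(qB) = (5.01×10^-27)(2.00×10^6) / [(1×1.60×10^-19)(2.48×10^-3)] = 25.3 m.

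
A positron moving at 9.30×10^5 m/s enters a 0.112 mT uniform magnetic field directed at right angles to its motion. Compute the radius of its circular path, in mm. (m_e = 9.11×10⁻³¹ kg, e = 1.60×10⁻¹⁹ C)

The magnetic force provides the centripetal force: qvB = mv²/r, so r = mv/(qB).
r = (9.11×10^-31 kg)(9.30×10^5 m/s) / [(1×1.60×10^-19 C)(1.12×10^-4 T)] = 0.0473 m.

r ≈ 47.3 mm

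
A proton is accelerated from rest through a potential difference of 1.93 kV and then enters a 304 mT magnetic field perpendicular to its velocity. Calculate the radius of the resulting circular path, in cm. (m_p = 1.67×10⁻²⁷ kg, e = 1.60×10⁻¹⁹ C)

r ≈ 2.09 cm

The kinetic energy gained is K = qV = (1×1.60×10^-19)(1930) = 3.09×10^-16 J.
v = √(2K/m) = 6.08×10^5 m/s.
r = mv/(qB) = (1.67×10^-27)(6.08×10^5) / [(1×1.60×10^-19)(0.304)] = 0.0209 m.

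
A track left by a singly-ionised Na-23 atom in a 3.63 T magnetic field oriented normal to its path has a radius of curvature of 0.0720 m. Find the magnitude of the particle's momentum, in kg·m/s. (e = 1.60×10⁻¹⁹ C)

Since qvB = mv²/r, the momentum p = mv = qBr.
p = (1×1.60×10^-19)(3.63)(0.0720) = 4.18×10^-20 kg·m/s.

p ≈ 4.18×10^-20 kg·m/s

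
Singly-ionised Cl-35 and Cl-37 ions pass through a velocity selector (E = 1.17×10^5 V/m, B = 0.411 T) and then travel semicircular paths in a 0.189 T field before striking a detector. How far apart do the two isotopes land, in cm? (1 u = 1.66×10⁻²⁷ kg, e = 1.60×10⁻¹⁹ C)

Δd ≈ 6.25 cm

Both emerge at v = E/B₁ = 2.85×10^5 m/s.
r = mv/(qB₂), so r₁ = 0.5469 m and r₂ = 0.5782 m, giving Δr = 0.0313 m.
After a semicircle each ion lands a diameter 2r from the entry slit, so the separation is 2Δr = 0.0625 m.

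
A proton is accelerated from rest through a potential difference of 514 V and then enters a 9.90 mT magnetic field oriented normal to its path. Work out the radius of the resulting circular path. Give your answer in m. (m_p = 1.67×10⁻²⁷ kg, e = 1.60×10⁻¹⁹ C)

The kinetic energy gained is K = qV = (1×1.60×10^-19)(514) = 8.22×10^-17 J.
v = √(2K/m) = 3.14×10^5 m/s.
r = mv/(qB) = (1.67×10^-27)(3.14×10^5) / [(1×1.60×10^-19)(9.90×10^-3)] = 0.331 m.

r ≈ 0.331 m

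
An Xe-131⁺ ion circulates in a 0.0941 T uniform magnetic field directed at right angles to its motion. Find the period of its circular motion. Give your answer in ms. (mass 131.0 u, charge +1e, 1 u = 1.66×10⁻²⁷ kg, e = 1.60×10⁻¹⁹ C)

T ≈ 0.0908 ms

The cyclotron period is independent of speed: T = 2πm/(qB).
T = 2π(2.17×10^-25) / [(1×1.60×10^-19)(0.0941)] = 9.08×10^-5 s.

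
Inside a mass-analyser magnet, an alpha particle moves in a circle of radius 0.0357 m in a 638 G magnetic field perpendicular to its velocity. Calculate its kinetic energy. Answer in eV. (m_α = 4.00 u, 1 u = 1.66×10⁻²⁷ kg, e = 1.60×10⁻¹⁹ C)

K ≈ 250 eV

v = qBr/m = (2×1.60×10^-19)(0.0638)(0.0357) / (6.64×10^-27) = 1.10×10^5 m/s.
K = ½mv² = 0.5·(6.64×10^-27)·(1.10×10^5)² = 4.00×10^-17 J = 250 eV.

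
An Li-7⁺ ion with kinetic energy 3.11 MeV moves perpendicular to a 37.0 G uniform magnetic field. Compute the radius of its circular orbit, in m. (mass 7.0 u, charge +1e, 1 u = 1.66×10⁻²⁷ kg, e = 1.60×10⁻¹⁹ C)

Convert the energy: K = 3.11 MeV = 4.98×10^-13 J.
v = √(2K/m) = √(2·4.98×10^-13/1.16×10^-26) = 9.25×10^6 m/s.
r = mv/(qB) = (1.16×10^-26)(9.25×10^6) / [(1×1.60×10^-19)(3.70×10^-3)] = 182 m.

r ≈ 182 m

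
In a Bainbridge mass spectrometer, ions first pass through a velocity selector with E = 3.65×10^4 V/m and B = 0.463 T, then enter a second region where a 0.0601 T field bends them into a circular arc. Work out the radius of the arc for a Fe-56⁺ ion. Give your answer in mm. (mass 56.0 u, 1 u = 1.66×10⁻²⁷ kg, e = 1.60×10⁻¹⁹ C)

r ≈ 762 mm

The selector passes v = E/B = 3.65×10^4/0.463 = 7.88×10^4 m/s.
In the deflection region, r = mv/(qB₂) = (9.30×10^-26)(7.88×10^4) / [(1×1.60×10^-19)(0.0601)] = 0.762 m.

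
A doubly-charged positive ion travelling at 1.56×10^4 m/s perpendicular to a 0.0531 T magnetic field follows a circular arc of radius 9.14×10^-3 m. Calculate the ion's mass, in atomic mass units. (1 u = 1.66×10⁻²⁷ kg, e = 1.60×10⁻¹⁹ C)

qvB = mv²/r ⇒ m = qBr/v.
m = (2×1.60×10^-19)(0.0531)(9.14×10^-3) / (1.56×10^4) = 9.96×10^-27 kg = 6.00 u.

m ≈ 6.00 u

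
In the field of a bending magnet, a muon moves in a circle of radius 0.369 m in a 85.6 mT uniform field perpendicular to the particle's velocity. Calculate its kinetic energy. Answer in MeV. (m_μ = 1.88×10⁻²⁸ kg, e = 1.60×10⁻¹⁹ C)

K ≈ 0.425 MeV

v = qBr/m = (1×1.60×10^-19)(0.0856)(0.369) / (1.88×10^-28) = 2.69×10^7 m/s.
K = ½mv² = 0.5·(1.88×10^-28)·(2.69×10^7)² = 6.79×10^-14 J = 0.425 MeV.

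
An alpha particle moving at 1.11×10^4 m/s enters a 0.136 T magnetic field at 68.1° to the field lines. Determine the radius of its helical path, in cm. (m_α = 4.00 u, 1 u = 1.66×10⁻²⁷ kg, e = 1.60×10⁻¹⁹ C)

r ≈ 0.157 cm

Only the perpendicular component v⊥ = v sin68.1° = 1.03×10^4 m/s is bent by the field.
r = m v⊥ /(qB) = (6.64×10^-27)(1.03×10^4) / [(2×1.60×10^-19)(0.136)] = 1.57×10^-3 m.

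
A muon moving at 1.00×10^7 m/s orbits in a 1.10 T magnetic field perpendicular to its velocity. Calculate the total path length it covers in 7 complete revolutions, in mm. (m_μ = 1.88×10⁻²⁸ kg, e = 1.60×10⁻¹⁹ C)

r = mv/(qB) = 0.0107 m, so one revolution covers 2πr = 0.0671 m.
In 7 revolutions: L = 7·2πr = 0.470 m.

L ≈ 470 mm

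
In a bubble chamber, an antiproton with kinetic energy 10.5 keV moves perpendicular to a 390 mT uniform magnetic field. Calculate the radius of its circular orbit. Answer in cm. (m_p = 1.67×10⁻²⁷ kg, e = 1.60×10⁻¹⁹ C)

Convert the energy: K = 10.5 keV = 1.68×10^-15 J.
v = √(2K/m) = √(2·1.68×10^-15/1.67×10^-27) = 1.42×10^6 m/s.
r = mv/(qB) = (1.67×10^-27)(1.42×10^6) / [(1×1.60×10^-19)(0.390)] = 0.0380 m.

r ≈ 3.80 cm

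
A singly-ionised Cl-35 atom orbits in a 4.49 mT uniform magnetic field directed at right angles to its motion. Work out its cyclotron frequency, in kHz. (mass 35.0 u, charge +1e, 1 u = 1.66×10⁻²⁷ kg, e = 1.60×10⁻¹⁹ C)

f ≈ 1.97 kHz

f = qB/(2πm) = (1×1.60×10^-19)(4.49×10^-3) / [2π(5.81×10^-26)] = 1970 Hz.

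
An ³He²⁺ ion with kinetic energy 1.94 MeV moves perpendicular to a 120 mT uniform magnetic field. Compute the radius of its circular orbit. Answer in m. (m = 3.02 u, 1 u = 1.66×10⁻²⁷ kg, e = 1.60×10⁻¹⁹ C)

r ≈ 1.45 m

Convert the energy: K = 1.94 MeV = 3.10×10^-13 J.
v = √(2K/m) = √(2·3.10×10^-13/5.01×10^-27) = 1.11×10^7 m/s.
r = mv/(qB) = (5.01×10^-27)(1.11×10^7) / [(2×1.60×10^-19)(0.120)] = 1.45 m.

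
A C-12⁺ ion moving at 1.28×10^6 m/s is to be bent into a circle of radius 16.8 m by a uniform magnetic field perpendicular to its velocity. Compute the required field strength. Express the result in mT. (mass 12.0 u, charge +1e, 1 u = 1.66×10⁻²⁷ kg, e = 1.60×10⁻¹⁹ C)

qvB = mv²/r gives B = mv/(qr).
B = (1.99×10^-26)(1.28×10^6) / [(1×1.60×10^-19)(16.8)] = 9.49×10^-3 T.

B ≈ 9.49 mT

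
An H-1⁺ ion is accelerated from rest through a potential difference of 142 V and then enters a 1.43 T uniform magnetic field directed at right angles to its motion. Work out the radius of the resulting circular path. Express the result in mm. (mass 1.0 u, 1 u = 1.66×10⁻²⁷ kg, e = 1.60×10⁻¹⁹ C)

The kinetic energy gained is K = qV = (1×1.60×10^-19)(142) = 2.27×10^-17 J.
v = √(2K/m) = 1.65×10^5 m/s.
r = mv/(qB) = (1.66×10^-27)(1.65×10^5) / [(1×1.60×10^-19)(1.43)] = 1.20×10^-3 m.

r ≈ 1.20 mm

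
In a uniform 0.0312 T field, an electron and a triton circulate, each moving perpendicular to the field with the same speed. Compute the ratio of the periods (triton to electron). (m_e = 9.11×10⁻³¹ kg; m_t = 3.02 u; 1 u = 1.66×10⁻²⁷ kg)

ratio ≈ 5500

T = 2πm/(qB) is independent of speed, so T₂/T₁ = (m₂/q₂)/(m₁/q₁).
T_{triton}/T_{electron} = (5.01×10^-27/1e) / (9.11×10^-31/1e) = 5500.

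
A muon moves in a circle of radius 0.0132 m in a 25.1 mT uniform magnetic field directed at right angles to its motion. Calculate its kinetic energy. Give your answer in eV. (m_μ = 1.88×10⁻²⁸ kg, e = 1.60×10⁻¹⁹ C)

K ≈ 46.7 eV

v = qBr/m = (1×1.60×10^-19)(0.0251)(0.0132) / (1.88×10^-28) = 2.82×10^5 m/s.
K = ½mv² = 0.5·(1.88×10^-28)·(2.82×10^5)² = 7.47×10^-18 J = 46.7 eV.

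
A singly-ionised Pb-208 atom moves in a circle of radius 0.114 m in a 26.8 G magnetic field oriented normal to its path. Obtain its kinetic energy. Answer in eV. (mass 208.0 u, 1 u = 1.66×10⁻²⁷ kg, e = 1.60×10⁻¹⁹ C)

v = qBr/m = (1×1.60×10^-19)(2.68×10^-3)(0.114) / (3.45×10^-25) = 142 m/s.
K = ½mv² = 0.5·(3.45×10^-25)·(142)² = 3.46×10^-21 J = 0.0216 eV.

K ≈ 0.0216 eV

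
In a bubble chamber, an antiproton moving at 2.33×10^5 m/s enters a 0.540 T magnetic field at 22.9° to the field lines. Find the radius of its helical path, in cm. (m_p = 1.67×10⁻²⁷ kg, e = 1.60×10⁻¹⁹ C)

Only the perpendicular component v⊥ = v sin22.9° = 9.07×10^4 m/s is bent by the field.
r = m v⊥ /(qB) = (1.67×10^-27)(9.07×10^4) / [(1×1.60×10^-19)(0.540)] = 1.75×10^-3 m.

r ≈ 0.175 cm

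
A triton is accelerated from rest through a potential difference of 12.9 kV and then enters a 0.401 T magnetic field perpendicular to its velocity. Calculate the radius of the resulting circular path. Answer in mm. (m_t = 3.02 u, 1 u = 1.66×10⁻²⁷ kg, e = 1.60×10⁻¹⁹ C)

The kinetic energy gained is K = qV = (1×1.60×10^-19)(1.29×10^4) = 2.06×10^-15 J.
v = √(2K/m) = 9.07×10^5 m/s.
r = mv/(qB) = (5.01×10^-27)(9.07×10^5) / [(1×1.60×10^-19)(0.401)] = 0.0709 m.

r ≈ 70.9 mm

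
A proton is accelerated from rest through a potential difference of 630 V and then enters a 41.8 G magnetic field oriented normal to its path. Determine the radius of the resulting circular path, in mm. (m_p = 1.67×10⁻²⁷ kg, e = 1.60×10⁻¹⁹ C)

r ≈ 868 mm

The kinetic energy gained is K = qV = (1×1.60×10^-19)(630) = 1.01×10^-16 J.
v = √(2K/m) = 3.47×10^5 m/s.
r = mv/(qB) = (1.67×10^-27)(3.47×10^5) / [(1×1.60×10^-19)(4.18×10^-3)] = 0.868 m.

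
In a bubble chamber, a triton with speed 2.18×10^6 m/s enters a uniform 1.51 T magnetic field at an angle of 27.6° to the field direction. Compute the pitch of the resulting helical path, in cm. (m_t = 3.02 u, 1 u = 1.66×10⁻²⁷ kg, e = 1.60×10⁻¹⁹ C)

pitch ≈ 25.2 cm

The velocity component along B is v∥ = v cos27.6° = 1.93×10^6 m/s.
The cyclotron period T = 2πm/(qB) = 1.30×10^-7 s is set by m, q, B alone.
Pitch = v∥·T = (1.93×10^6)(1.30×10^-7) = 0.252 m.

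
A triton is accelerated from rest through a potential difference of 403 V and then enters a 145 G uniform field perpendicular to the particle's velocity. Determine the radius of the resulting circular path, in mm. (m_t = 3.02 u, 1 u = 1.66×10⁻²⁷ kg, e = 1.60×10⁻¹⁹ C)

The kinetic energy gained is K = qV = (1×1.60×10^-19)(403) = 6.45×10^-17 J.
v = √(2K/m) = 1.60×10^5 m/s.
r = mv/(qB) = (5.01×10^-27)(1.60×10^5) / [(1×1.60×10^-19)(0.0145)] = 0.347 m.

r ≈ 347 mm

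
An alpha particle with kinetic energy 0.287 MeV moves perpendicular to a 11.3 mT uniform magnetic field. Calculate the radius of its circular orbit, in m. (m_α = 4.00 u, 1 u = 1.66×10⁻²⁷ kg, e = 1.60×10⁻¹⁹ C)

Convert the energy: K = 0.287 MeV = 4.59×10^-14 J.
v = √(2K/m) = √(2·4.59×10^-14/6.64×10^-27) = 3.72×10^6 m/s.
r = mv/(qB) = (6.64×10^-27)(3.72×10^6) / [(2×1.60×10^-19)(0.0113)] = 6.83 m.

r ≈ 6.83 m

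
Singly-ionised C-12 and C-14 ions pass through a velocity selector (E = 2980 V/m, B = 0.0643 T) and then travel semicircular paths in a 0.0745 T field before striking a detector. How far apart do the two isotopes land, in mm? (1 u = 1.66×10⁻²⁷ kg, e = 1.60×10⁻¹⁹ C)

Both emerge at v = E/B₁ = 4.63×10^4 m/s.
r = mv/(qB₂), so r₁ = 0.0774 m and r₂ = 0.0904 m, giving Δr = 0.0129 m.
After a semicircle each ion lands a diameter 2r from the entry slit, so the separation is 2Δr = 0.0258 m.

Δd ≈ 25.8 mm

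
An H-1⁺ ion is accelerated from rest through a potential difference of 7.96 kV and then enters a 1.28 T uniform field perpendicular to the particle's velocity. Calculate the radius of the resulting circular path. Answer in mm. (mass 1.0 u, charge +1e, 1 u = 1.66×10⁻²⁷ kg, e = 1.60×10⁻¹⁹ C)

r ≈ 10.0 mm

The kinetic energy gained is K = qV = (1×1.60×10^-19)(7960) = 1.27×10^-15 J.
v = √(2K/m) = 1.24×10^6 m/s.
r = mv/(qB) = (1.66×10^-27)(1.24×10^6) / [(1×1.60×10^-19)(1.28)] = 0.0100 m.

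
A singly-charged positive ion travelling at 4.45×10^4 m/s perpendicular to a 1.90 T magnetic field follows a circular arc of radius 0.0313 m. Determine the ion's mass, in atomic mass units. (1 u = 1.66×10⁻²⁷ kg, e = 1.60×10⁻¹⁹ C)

m ≈ 129 u

qvB = mv²/r ⇒ m = qBr/v.
m = (1×1.60×10^-19)(1.90)(0.0313) / (4.45×10^4) = 2.14×10^-25 kg = 129 u.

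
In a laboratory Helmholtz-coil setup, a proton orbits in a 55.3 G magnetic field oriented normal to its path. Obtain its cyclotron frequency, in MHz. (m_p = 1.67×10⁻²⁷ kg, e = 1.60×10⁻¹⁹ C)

f ≈ 0.0843 MHz

f = qB/(2πm) = (1×1.60×10^-19)(5.53×10^-3) / [2π(1.67×10^-27)] = 8.43×10^4 Hz.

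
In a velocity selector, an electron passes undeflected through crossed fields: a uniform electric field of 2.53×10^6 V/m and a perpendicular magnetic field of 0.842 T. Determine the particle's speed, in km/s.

For zero net force, qE = qvB, so v = E/B.
v = (2.53×10^6) / (0.842) = 3.00×10^6 m/s.

v ≈ 3000 km/s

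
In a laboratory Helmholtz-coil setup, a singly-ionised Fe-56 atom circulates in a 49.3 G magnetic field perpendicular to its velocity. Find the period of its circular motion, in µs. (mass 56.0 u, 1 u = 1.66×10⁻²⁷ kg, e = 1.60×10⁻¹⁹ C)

T ≈ 740 µs

The cyclotron period is independent of speed: T = 2πm/(qB).
T = 2π(9.30×10^-26) / [(1×1.60×10^-19)(4.93×10^-3)] = 7.40×10^-4 s.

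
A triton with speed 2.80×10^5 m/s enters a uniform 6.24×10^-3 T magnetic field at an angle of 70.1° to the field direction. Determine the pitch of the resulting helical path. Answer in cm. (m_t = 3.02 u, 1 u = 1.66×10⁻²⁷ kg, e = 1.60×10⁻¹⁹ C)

pitch ≈ 301 cm

The velocity component along B is v∥ = v cos70.1° = 9.53×10^4 m/s.
The cyclotron period T = 2πm/(qB) = 3.15×10^-5 s is set by m, q, B alone.
Pitch = v∥·T = (9.53×10^4)(3.15×10^-5) = 3.01 m.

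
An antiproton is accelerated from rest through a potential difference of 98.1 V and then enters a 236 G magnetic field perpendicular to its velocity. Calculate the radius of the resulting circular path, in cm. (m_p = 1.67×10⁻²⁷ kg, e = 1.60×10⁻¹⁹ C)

r ≈ 6.06 cm

The kinetic energy gained is K = qV = (1×1.60×10^-19)(98.1) = 1.57×10^-17 J.
v = √(2K/m) = 1.37×10^5 m/s.
r = mv/(qB) = (1.67×10^-27)(1.37×10^5) / [(1×1.60×10^-19)(0.0236)] = 0.0606 m.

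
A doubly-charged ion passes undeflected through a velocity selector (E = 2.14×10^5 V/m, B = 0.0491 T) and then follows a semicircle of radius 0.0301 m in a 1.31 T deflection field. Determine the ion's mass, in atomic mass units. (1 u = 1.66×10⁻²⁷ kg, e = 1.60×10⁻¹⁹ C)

m ≈ 1.74 u

v = E/B₁ = 4.36×10^6 m/s.
From r = mv/(qB₂), m = qB₂r/v = (2×1.60×10^-19)(1.31)(0.0301) / (4.36×10^6) = 2.90×10^-27 kg.
In atomic mass units: m = 2.90×10^-27 / 1.66×10^-27 = 1.74 u.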